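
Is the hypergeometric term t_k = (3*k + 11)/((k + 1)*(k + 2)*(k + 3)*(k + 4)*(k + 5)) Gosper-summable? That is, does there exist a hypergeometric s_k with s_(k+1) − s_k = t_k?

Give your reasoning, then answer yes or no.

Yes. s_k = k*(k**2 + 7*k + 14)/(8*(k**3 + 7*k**2 + 14*k + 8)).

Ratio r(k) = (k + 1)*(3*k + 14)/((k + 6)*(3*k + 11)).
Normal form (A,B,C) = (k + 1, k + 6, k + 11/3).
f must satisfy (k + 1)·f(k+1) − (k + 5)·f(k) = k + 11/3.
Degrees (1,1,1) ⇒ d ≤ 4.
A polynomial solution: f(k) = k*(k + 3)*(k**2 + 7*k + 14)/24.
R(k) = B(k−1)·f(k)/C(k) = k*(k + 3)*(k + 5)*(k**2 + 7*k + 14)/(8*(3*k + 11)); s_k = R·t_k = k*(k**2 + 7*k + 14)/(8*(k**3 + 7*k**2 + 14*k + 8)).
Δs = (3*k + 11)/(k**5 + 15*k**4 + 85*k**3 + 225*k**2 + 274*k + 120), as required.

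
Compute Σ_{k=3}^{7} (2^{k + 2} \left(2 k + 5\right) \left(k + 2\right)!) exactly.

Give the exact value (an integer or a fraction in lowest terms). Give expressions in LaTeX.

r(k) = 2*(k + 3)*(2*k + 7)/(2*k + 5) after simplifying.
Factor: A=2*k + 6; B=1; C=k + 5/2.
f must satisfy (2*k + 6)·f(k+1) − (1)·f(k) = k + 5/2.
d = 0 from the (1,0,1) case.
Solve for f: f(k) = 1/2 (degree 0 ≤ 0).
Then R = B(k−1)f/C = 1/(2*k + 5), so s_k = R(k)·t_k = 2**(k + 2)*factorial(k + 2).
Verify: 2**(k + 2)*(2*k + 5)*factorial(k + 2) matches t_k.
Sum = s_(8) − s_(3); s_(8) = 3715891200, s_(3) = 3840 ⇒ 3715887360.

Σ = 3715887360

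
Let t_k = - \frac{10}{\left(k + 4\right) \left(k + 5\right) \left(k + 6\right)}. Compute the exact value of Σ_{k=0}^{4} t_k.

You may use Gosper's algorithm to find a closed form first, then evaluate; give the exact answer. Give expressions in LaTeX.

t_(k+1)/t_k = (k + 4)/(k + 7).
Gosper form: A/B · C(k+1)/C(k) with A=k + 4, B=k + 7, C=1.
Key eq: (k + 4)·f(k+1) = (k + 6)·f(k) + (1).
From deg A=1, deg B=1, deg C=0: d=2.
Solving with deg f ≤ 2: f(k) = k*(k + 9)/40.
Then R = B(k−1)f/C = k*(k + 6)*(k + 9)/40, so s_k = R(k)·t_k = k*(-k - 9)/(4*(k + 4)*(k + 5)).
Verify: -10/(k**3 + 15*k**2 + 74*k + 120) matches t_k.
Sum = s_(5) − s_(0); s_(5) = -7/36, s_(0) = 0 ⇒ -7/36.

Σ = -7/36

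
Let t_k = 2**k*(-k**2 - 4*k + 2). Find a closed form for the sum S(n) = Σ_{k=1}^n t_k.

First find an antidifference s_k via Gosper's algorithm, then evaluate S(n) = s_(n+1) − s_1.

t_(k+1)/t_k = 2*(k**2 + 6*k + 3)/(k**2 + 4*k - 2).
Normal form (A,B,C) = (2, 1, k**2 + 4*k - 2).
Set up (2)·f(k+1) − (1)·f(k) − (k**2 + 4*k - 2) = 0.
From deg A=0, deg B=0, deg C=2: d=2.
A polynomial solution: f(k) = (k - 2)*(k + 2).
R(k) = B(k−1)·f(k)/C(k) = (k - 2)*(k + 2)/(k**2 + 4*k - 2); s_k = R·t_k = 2**k*(4 - k**2).
Δs = 2**k*(-k**2 - 4*k + 2), as required.
Evaluate: s_(n+1) = 2**(n + 1)*(-n**2 - 2*n + 3); subtract s_(1) = 6 ⇒ S(n) = -2*2**n*n**2 - 4*2**n*n + 6*2**n - 6.

S(n) = -2*2**n*n**2 - 4*2**n*n + 6*2**n - 6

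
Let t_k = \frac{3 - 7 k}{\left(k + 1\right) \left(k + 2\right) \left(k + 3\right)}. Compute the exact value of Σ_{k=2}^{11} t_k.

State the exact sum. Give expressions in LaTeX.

Step 1: r(k) = (k + 1)*(7*k + 4)/((k + 4)*(7*k - 3)).
So A=k + 1 and B=k + 4, with C=k - 3/7.
f must satisfy (k + 1)·f(k+1) − (k + 3)·f(k) = k - 3/7.
deg f ≤ 2 (via 1,1,1).
Solve for f: f(k) = k*(k - 4)/7 (degree 2 ≤ 2).
R(k) = B(k−1)·f(k)/C(k) = k*(k - 4)*(k + 3)/(7*k - 3); s_k = R·t_k = k*(4 - k)/((k + 1)*(k + 2)).
Verify: (3 - 7*k)/(k**3 + 6*k**2 + 11*k + 6) matches t_k.
Σ_(k=2)^(11) t_k = s_(12) − s_(2) = -48/91 − (1/3) = -235/273.

Σ = -235/273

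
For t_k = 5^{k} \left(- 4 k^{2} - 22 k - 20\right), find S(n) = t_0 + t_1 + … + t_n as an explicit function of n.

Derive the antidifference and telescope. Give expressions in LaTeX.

S(n) = 5^{n + 1} \left(- n^{2} - 5 n - 4\right)

t_(k+1)/t_k = 5*(2*k**2 + 15*k + 23)/(2*k**2 + 11*k + 10).
Factor: A=5; B=1; C=k**2 + 11*k/2 + 5.
Solve (5)·f(k+1) − (1)·f(k) = k**2 + 11*k/2 + 5.
deg f ≤ 2 (via 0,0,2).
Solving with deg f ≤ 2: f(k) = k*(k + 3)/4.
Then R = B(k−1)f/C = k*(k + 3)/(2*(2*k**2 + 11*k + 10)), so s_k = R(k)·t_k = 5**k*k*(-k - 3).
s_(k+1) − s_k = 5**k*(k*(k + 3) - 5*(k + 1)*(k + 4)) = t_k.
Σ_(k=0)^n t_k = s_(n+1) − s_(0) = (5**(n + 1)*(-n**2 - 5*n - 4)) − (0), i.e. 5**(n + 1)*(-n**2 - 5*n - 4).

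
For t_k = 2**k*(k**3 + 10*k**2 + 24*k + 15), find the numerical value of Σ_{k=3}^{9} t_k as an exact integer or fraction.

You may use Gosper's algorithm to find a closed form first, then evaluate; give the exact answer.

The ratio is 2*(k**3 + 13*k**2 + 47*k + 50)/(k**3 + 10*k**2 + 24*k + 15).
So A=2 and B=1, with C=k**3 + 10*k**2 + 24*k + 15.
Solve (2)·f(k+1) − (1)·f(k) = k**3 + 10*k**2 + 24*k + 15.
From deg A=0, deg B=0, deg C=3: d=3.
A polynomial solution: f(k) = k**3 + 4*k**2 + 2*k + 1.
Then R = B(k−1)f/C = (k**3 + 4*k**2 + 2*k + 1)/((k + 1)*(k**2 + 9*k + 15)), so s_k = R(k)·t_k = 2**k*(k**3 + 4*k**2 + 2*k + 1).
Check: Δs_k = 2**k*(k**3 + 10*k**2 + 24*k + 15). ✓
Telescoping: Σ = s_(10) − s_(3) = 1455104 − (560) = 1454544.

Σ = 1454544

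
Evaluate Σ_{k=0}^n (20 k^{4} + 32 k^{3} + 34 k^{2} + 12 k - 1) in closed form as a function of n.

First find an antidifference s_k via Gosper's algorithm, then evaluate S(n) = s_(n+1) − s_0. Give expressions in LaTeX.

S(n) = 4 n^{5} + 18 n^{4} + 34 n^{3} + 31 n^{2} + 10 n - 1

The ratio is (20*k**4 + 112*k**3 + 250*k**2 + 256*k + 97)/(20*k**4 + 32*k**3 + 34*k**2 + 12*k - 1).
Normal form (A,B,C) = (1, 1, k**4 + 8*k**3/5 + 17*k**2/10 + 3*k/5 - 1/20).
Solve (1)·f(k+1) − (1)·f(k) = k**4 + 8*k**3/5 + 17*k**2/10 + 3*k/5 - 1/20.
Bound: deg f ≤ 5.
Coefficient equations give f(k) = k*(4*k**4 - 2*k**3 + 2*k**2 - 3*k - 2)/20.
Get s_k = R·t_k = k*(4*k**4 - 2*k**3 + 2*k**2 - 3*k - 2) with R(k) = B(k−1)f(k)/C(k) = k*(4*k**4 - 2*k**3 + 2*k**2 - 3*k - 2)/(20*k**4 + 32*k**3 + 34*k**2 + 12*k - 1).
Check: Δs_k = 20*k**4 + 32*k**3 + 34*k**2 + 12*k - 1. ✓
s_(n+1) = 4*n**5 + 18*n**4 + 34*n**3 + 31*n**2 + 10*n - 1 and s_(0) = 0, so S(n) = 4*n**5 + 18*n**4 + 34*n**3 + 31*n**2 + 10*n - 1.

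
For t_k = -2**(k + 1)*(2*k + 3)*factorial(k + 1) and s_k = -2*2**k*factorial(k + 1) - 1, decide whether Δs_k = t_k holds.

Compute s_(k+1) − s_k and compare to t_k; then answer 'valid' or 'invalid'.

Valid: the claim telescopes to t_k.

s_(k+1) = -2*2**(k + 1)*factorial(k + 2) - 1
s_(k+1) − s_k = -2**(k + 1)*(2*k + 3)*factorial(k + 1)
(s_(k+1) − s_k) − t_k = 0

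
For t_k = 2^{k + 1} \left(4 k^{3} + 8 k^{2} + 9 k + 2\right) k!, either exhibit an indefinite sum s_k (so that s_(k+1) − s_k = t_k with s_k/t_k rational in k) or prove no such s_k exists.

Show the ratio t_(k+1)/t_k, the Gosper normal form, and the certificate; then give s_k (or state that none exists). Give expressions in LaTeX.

Compute t_(k+1)/t_k: get 2*(4*k**4 + 24*k**3 + 57*k**2 + 60*k + 23)/(4*k**3 + 8*k**2 + 9*k + 2).
Gosper form: A/B · C(k+1)/C(k) with A=2*k + 2, B=1, C=k**3 + 2*k**2 + 9*k/4 + 1/2.
Solve (2*k + 2)·f(k+1) − (1)·f(k) = k**3 + 2*k**2 + 9*k/4 + 1/2.
Bound: deg f ≤ 2.
A polynomial solution: f(k) = k*(2*k - 1)/4.
Get s_k = R·t_k = 2**(k + 1)*k*(2*k - 1)*factorial(k) with R(k) = B(k−1)f(k)/C(k) = k*(2*k - 1)/(4*k**3 + 8*k**2 + 9*k + 2).
Verify: 2**(k + 1)*(4*k**3 + 8*k**2 + 9*k + 2)*factorial(k) matches t_k.

s_k = 2^{k + 1} k \left(2 k - 1\right) k!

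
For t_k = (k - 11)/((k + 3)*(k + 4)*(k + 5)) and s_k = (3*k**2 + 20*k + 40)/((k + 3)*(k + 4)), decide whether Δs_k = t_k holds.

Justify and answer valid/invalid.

s_(k+1) = (20*k + 3*(k + 1)**2 + 60)/((k + 4)*(k + 5))
s_(k+1) − s_k = (k - 11)/(k**3 + 12*k**2 + 47*k + 60)
(s_(k+1) − s_k) − t_k = 0

valid; difference matches t_k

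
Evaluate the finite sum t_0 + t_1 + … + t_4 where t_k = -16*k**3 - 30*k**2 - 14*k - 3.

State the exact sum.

Σ = -2655

Step 1: r(k) = (16*k**3 + 78*k**2 + 122*k + 63)/(16*k**3 + 30*k**2 + 14*k + 3).
Take A(k)=1, B(k)=1, C(k)=k**3 + 15*k**2/8 + 7*k/8 + 3/16.
f must satisfy (1)·f(k+1) − (1)·f(k) = k**3 + 15*k**2/8 + 7*k/8 + 3/16.
Bound: deg f ≤ 4.
Match coefficients ⇒ f(k) = k*(2*k - 1)*(2*k**2 + 2*k - 1)/16.
Get s_k = R·t_k = k*(-4*k**3 - 2*k**2 + 4*k - 1) with R(k) = B(k−1)f(k)/C(k) = k*(2*k - 1)*(2*k**2 + 2*k - 1)/(16*k**3 + 30*k**2 + 14*k + 3).
Verify: -16*k**3 - 30*k**2 - 14*k - 3 matches t_k.
Sum = s_(5) − s_(0); s_(5) = -2655, s_(0) = 0 ⇒ -2655.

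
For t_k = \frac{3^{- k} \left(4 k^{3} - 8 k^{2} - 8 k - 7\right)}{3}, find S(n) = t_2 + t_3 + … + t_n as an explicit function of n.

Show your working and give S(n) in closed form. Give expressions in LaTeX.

Compute t_(k+1)/t_k: get (4*k**3 + 4*k**2 - 12*k - 19)/(3*(4*k**3 - 8*k**2 - 8*k - 7)).
Normal form (A,B,C) = (1/3, 1, k**3 - 2*k**2 - 2*k - 7/4).
Need (1/3)·f(k+1) − (1)·f(k) = k**3 - 2*k**2 - 2*k - 7/4.
deg f ≤ 3 (via 0,0,3).
Match coefficients ⇒ f(k) = -3*(2*k**3 - k**2 - 2*k - 4)/4.
So s_k = (B(k−1)f/C)·t_k = (-3*(2*k**3 - k**2 - 2*k - 4)/(4*k**3 - 8*k**2 - 8*k - 7))·t_k = (-2*k**3 + k**2 + 2*k + 4)/3**k.
Check: Δs_k = (4*k**3 - 8*k**2 - 8*k - 7)/(3*3**k). ✓
Σ_(k=2)^n t_k = s_(n+1) − s_(2) = (3**(-n - 1)*(-2*n**3 - 5*n**2 - 2*n + 5)) − (-4/9), i.e. 3**(-n - 2)*(4*3**n - 6*n**3 - 15*n**2 - 6*n + 15).

S(n) = 3^{- n - 2} \left(4 \cdot 3^{n} - 6 n^{3} - 15 n^{2} - 6 n + 15\right)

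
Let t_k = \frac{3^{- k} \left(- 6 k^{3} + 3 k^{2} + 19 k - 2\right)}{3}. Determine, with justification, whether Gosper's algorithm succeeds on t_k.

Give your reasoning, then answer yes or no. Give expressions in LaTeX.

The ratio is (6*k**3 + 15*k**2 - 7*k - 14)/(3*(6*k**3 - 3*k**2 - 19*k + 2)).
Factor: A=1/3; B=1; C=k**3 - k**2/2 - 19*k/6 + 1/3.
Key eq: (1/3)·f(k+1) = (1)·f(k) + (k**3 - k**2/2 - 19*k/6 + 1/3).
deg f ≤ 3 (via 0,0,3).
A polynomial solution: f(k) = -(3*k**3 + 3*k**2 - 2*k + 3)/2.
Get s_k = R·t_k = (3*k**3 + 3*k**2 - 2*k + 3)/3**k with R(k) = B(k−1)f(k)/C(k) = -3*(3*k**3 + 3*k**2 - 2*k + 3)/((k - 2)*(6*k**2 + 9*k - 1)).
Δs = (-6*k**3 + 3*k**2 + 19*k - 2)/(3*3**k), as required.

Yes. s_k = 3^{- k} \left(3 k^{3} + 3 k^{2} - 2 k + 3\right).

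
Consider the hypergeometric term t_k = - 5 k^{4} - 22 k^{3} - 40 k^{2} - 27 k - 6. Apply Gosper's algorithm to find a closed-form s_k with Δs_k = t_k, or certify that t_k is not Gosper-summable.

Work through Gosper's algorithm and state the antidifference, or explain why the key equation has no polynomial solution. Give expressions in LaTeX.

Step 1: r(k) = (5*k**4 + 42*k**3 + 136*k**2 + 193*k + 100)/(5*k**4 + 22*k**3 + 40*k**2 + 27*k + 6).
Normal form (A,B,C) = (1, 1, k**4 + 22*k**3/5 + 8*k**2 + 27*k/5 + 6/5).
f must satisfy (1)·f(k+1) − (1)·f(k) = k**4 + 22*k**3/5 + 8*k**2 + 27*k/5 + 6/5.
From deg A=0, deg B=0, deg C=4: d=5.
A polynomial solution: f(k) = k*(k**4 + 3*k**3 + 4*k**2 - k - 1)/5.
Then R = B(k−1)f/C = k*(k**4 + 3*k**3 + 4*k**2 - k - 1)/(5*k**4 + 22*k**3 + 40*k**2 + 27*k + 6), so s_k = R(k)·t_k = k*(-k**4 - 3*k**3 - 4*k**2 + k + 1).
s_(k+1) − s_k = -5*k**4 - 22*k**3 - 40*k**2 - 27*k - 6 = t_k.

s_k = k \left(- k^{4} - 3 k^{3} - 4 k^{2} + k + 1\right)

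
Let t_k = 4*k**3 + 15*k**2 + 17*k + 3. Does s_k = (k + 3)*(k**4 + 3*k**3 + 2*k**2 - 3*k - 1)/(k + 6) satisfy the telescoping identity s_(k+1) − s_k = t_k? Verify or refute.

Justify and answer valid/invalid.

s_(k+1) = (k**5 + 11*k**4 + 45*k**3 + 82*k**2 + 58*k + 8)/(k + 7)
s_(k+1) − s_k = (4*k**5 + 58*k**4 + 272*k**3 + 539*k**2 + 429*k + 69)/(k**2 + 13*k + 42)
(s_(k+1) − s_k) − t_k = 3*(-3*k**4 - 36*k**3 - 105*k**2 - 108*k - 19)/(k**2 + 13*k + 42)

Invalid: residual 3*(-3*k**4 - 36*k**3 - 105*k**2 - 108*k - 19)/(k**2 + 13*k + 42) ≠ 0.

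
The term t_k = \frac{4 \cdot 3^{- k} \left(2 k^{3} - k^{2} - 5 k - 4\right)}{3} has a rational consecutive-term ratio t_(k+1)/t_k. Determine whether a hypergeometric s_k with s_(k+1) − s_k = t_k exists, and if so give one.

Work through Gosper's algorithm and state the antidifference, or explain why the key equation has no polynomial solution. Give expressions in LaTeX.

Compute t_(k+1)/t_k: get (2*k**3 + 5*k**2 - k - 8)/(3*(2*k**3 - k**2 - 5*k - 4)).
So A=1/3 and B=1, with C=k**3 - k**2/2 - 5*k/2 - 2.
Solve (1/3)·f(k+1) − (1)·f(k) = k**3 - k**2/2 - 5*k/2 - 2.
Degrees (0,0,3) ⇒ d ≤ 3.
Solve for f: f(k) = -3*(k**3 + k**2 - 1)/2 (degree 3 ≤ 3).
R(k) = B(k−1)·f(k)/C(k) = -3*(k**3 + k**2 - 1)/(2*k**3 - k**2 - 5*k - 4); s_k = R·t_k = 4*(-k**3 - k**2 + 1)/3**k.
s_(k+1) − s_k = 4*(2*k**3 - k**2 - 5*k - 4)/(3*3**k) = t_k.

s_k = 4 \cdot 3^{- k} \left(- k^{3} - k^{2} + 1\right)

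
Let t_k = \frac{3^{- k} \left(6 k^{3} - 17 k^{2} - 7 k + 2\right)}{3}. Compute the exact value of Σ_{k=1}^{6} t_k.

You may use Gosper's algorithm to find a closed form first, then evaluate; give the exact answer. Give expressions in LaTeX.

Step 1: r(k) = (6*k**3 + k**2 - 23*k - 16)/(3*(6*k**3 - 17*k**2 - 7*k + 2)).
So A=1/3 and B=1, with C=k**3 - 17*k**2/6 - 7*k/6 + 1/3.
Need (1/3)·f(k+1) − (1)·f(k) = k**3 - 17*k**2/6 - 7*k/6 + 1/3.
d = 3 from the (0,0,3) case.
A polynomial solution: f(k) = -(3*k**3 - 4*k**2 - 3*k - 1)/2.
So s_k = (B(k−1)f/C)·t_k = (-3*(3*k**3 - 4*k**2 - 3*k - 1)/(6*k**3 - 17*k**2 - 7*k + 2))·t_k = (-3*k**3 + 4*k**2 + 3*k + 1)/3**k.
s_(k+1) − s_k = (6*k**3 - 17*k**2 - 7*k + 2)/(3*3**k) = t_k.
Sum = s_(7) − s_(1); s_(7) = -811/2187, s_(1) = 5/3 ⇒ -4456/2187.

Σ = -4456/2187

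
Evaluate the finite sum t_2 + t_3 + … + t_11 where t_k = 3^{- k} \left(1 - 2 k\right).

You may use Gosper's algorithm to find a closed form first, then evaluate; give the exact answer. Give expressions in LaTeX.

Step 1: r(k) = (2*k + 1)/(3*(2*k - 1)).
So A=1/3 and B=1, with C=k - 1/2.
Need (1/3)·f(k+1) − (1)·f(k) = k - 1/2.
d = 1 from the (0,0,1) case.
Match coefficients ⇒ f(k) = -3*k/2.
Certificate R = B(k−1)f/C = -3*k/(2*k - 1) gives s_k = 3**(1 - k)*k.
Verify: (1 - 2*k)/3**k matches t_k.
Evaluate s at k=12 and k=2: 4/59049 and 2/3; difference -39362/59049.

Σ = -39362/59049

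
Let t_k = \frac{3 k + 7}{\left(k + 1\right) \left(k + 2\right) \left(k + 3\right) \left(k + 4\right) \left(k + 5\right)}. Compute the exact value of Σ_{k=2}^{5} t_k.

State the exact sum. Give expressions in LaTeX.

r(k) = (k + 1)*(3*k + 10)/((k + 6)*(3*k + 7)) after simplifying.
Factor: A=k + 1; B=k + 6; C=k + 7/3.
Need (k + 1)·f(k+1) − (k + 5)·f(k) = k + 7/3.
Degrees (1,1,1) ⇒ d ≤ 4.
A polynomial solution: f(k) = k*(k + 2)*(k**2 + 8*k + 19)/36.
R(k) = B(k−1)·f(k)/C(k) = k*(k + 2)*(k + 5)*(k**2 + 8*k + 19)/(12*(3*k + 7)); s_k = R·t_k = k*(k**2 + 8*k + 19)/(12*(k**3 + 8*k**2 + 19*k + 12)).
s_(k+1) − s_k = (3*k + 7)/(k**5 + 15*k**4 + 85*k**3 + 225*k**2 + 274*k + 120) = t_k.
Σ_(k=2)^(5) t_k = s_(6) − s_(2) = 103/1260 − (13/180) = 1/105.

Σ = 1/105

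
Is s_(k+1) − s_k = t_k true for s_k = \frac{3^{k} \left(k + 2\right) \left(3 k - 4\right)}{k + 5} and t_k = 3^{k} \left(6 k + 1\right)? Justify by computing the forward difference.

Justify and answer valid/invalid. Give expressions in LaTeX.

Invalid: residual \frac{3^{k + 1} \left(- 6 k^{2} - 28 k - 9\right)}{k^{2} + 11 k + 30} ≠ 0.

s_(k+1) = 3**(k + 1)*(k + 3)*(3*k - 1)/(k + 6)
s_(k+1) − s_k = 3**k*(6*k**3 + 49*k**2 + 107*k + 3)/(k**2 + 11*k + 30)
(s_(k+1) − s_k) − t_k = 3**(k + 1)*(-6*k**2 - 28*k - 9)/(k**2 + 11*k + 30)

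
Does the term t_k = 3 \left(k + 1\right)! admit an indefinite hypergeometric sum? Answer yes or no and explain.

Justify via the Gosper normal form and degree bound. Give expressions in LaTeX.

Ratio r(k) = k + 2.
Factor: A=k + 2; B=1; C=1.
Need (k + 2)·f(k+1) − (1)·f(k) = 1.
deg f ≤ -1 (via 1,0,0).
Bound -1 < 0, so the key equation has no polynomial solution.

No — t_k has no hypergeometric antidifference.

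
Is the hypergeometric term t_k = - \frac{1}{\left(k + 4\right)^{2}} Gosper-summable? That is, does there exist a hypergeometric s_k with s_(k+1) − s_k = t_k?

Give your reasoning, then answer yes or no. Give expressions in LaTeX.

t_(k+1)/t_k = (k + 4)**2/(k + 5)**2.
Take A(k)=k**2 + 8*k + 16, B(k)=k**2 + 10*k + 25, C(k)=1.
Set up (k**2 + 8*k + 16)·f(k+1) − (k**2 + 8*k + 16)·f(k) − (1) = 0.
d = 0 from the (2,2,0) case.
Write f(k) = c0. Then LHS − RHS = -1, requiring -1 = 0: contradictory. No certificate.

No — key equation has no polynomial f.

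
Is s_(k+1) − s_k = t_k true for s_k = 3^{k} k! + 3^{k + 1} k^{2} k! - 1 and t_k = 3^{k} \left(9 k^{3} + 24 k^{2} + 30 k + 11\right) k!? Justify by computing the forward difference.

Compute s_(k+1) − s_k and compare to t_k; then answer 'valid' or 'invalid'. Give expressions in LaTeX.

s_(k+1) = 9*3**k*k**3*factorial(k) + 27*3**k*k**2*factorial(k) + 30*3**k*k*factorial(k) + 12*3**k*factorial(k) - 1
s_(k+1) − s_k = 3**k*(9*k**3 + 24*k**2 + 30*k + 11)*factorial(k)
(s_(k+1) − s_k) − t_k = 0

Valid: the claim telescopes to t_k.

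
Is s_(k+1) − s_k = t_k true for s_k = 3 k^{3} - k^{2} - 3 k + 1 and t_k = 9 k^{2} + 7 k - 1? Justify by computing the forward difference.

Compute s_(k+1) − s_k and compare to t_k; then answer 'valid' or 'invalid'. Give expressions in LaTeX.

s_(k+1) = k*(3*k**2 + 8*k + 4)
s_(k+1) − s_k = 9*k**2 + 7*k - 1
(s_(k+1) − s_k) − t_k = 0

Valid — Δs_k = t_k.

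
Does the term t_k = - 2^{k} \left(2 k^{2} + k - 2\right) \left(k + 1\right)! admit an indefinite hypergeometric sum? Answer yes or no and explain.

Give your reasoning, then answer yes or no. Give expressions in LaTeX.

r(k) = 2*(k + 2)*(k + 2*(k + 1)**2 - 1)/(2*k**2 + k - 2) after simplifying.
So A=2*k + 4 and B=1, with C=k**2 + k/2 - 1.
Solve (2*k + 4)·f(k+1) − (1)·f(k) = k**2 + k/2 - 1.
From deg A=1, deg B=0, deg C=2: d=1.
Match coefficients ⇒ f(k) = (k - 2)/2.
Then R = B(k−1)f/C = (k - 2)/(2*k**2 + k - 2), so s_k = R(k)·t_k = -2**k*(k - 2)*factorial(k + 1).
Δs = -2**k*(2*k**2 + k - 2)*factorial(k + 1), as required.

Yes. s_k = - 2^{k} \left(k - 2\right) \left(k + 1\right)!.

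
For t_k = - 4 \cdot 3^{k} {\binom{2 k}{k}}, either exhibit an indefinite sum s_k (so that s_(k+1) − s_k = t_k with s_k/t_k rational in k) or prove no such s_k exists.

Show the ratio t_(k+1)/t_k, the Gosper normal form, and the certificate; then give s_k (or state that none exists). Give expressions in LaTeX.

Compute t_(k+1)/t_k: get 6*(2*k + 1)/(k + 1).
So A=12*k + 6 and B=k + 1, with C=1.
Set up (12*k + 6)·f(k+1) − (k)·f(k) − (1) = 0.
Bound: deg f ≤ -1.
deg f ≤ -1 is impossible — no certificate.

none (Gosper's algorithm certifies no s_k)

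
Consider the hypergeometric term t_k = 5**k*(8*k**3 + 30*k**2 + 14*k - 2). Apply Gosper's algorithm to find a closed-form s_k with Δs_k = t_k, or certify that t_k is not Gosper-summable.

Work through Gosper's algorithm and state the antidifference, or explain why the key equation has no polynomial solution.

t_(k+1)/t_k = 5*(4*k**3 + 27*k**2 + 49*k + 25)/(4*k**3 + 15*k**2 + 7*k - 1).
A = 5, B = 1, C = k**3 + 15*k**2/4 + 7*k/4 - 1/4.
f must satisfy (5)·f(k+1) − (1)·f(k) = k**3 + 15*k**2/4 + 7*k/4 - 1/4.
Degrees (0,0,3) ⇒ d ≤ 3.
Coefficient equations give f(k) = (k - 1)*(k**2 + k - 1)/4.
So s_k = (B(k−1)f/C)·t_k = ((k - 1)*(k**2 + k - 1)/(4*k**3 + 15*k**2 + 7*k - 1))·t_k = 2*5**k*(k**3 - 2*k + 1).
Check: Δs_k = 2*5**k*(-k**3 - 8*k + 5*(k + 1)**3 - 6). ✓

s_k = 2*5**k*(k**3 - 2*k + 1)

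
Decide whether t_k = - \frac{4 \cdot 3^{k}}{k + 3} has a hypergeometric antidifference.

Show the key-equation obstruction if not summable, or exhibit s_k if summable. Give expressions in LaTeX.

No. Not Gosper-summable.

t_(k+1)/t_k = 3*(k + 3)/(k + 4).
Take A(k)=3*k + 9, B(k)=k + 4, C(k)=1.
Set up (3*k + 9)·f(k+1) − (k + 3)·f(k) − (1) = 0.
d = -1 from the (1,1,0) case.
deg f ≤ -1 is impossible — no certificate.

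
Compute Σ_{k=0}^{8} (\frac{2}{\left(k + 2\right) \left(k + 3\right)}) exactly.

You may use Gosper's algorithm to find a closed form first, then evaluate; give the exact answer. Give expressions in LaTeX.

Compute t_(k+1)/t_k: get (k + 2)/(k + 4).
Gosper form: A/B · C(k+1)/C(k) with A=k + 2, B=k + 4, C=1.
Solve (k + 2)·f(k+1) − (k + 3)·f(k) = 1.
Degrees (1,1,0) ⇒ d ≤ 1.
Solve for f: f(k) = k/2 (degree 1 ≤ 1).
Certificate R = B(k−1)f/C = k*(k + 3)/2 gives s_k = k/(k + 2).
Δs = 2/(k**2 + 5*k + 6), as required.
Evaluate s at k=9 and k=0: 9/11 and 0; difference 9/11.

Σ = 9/11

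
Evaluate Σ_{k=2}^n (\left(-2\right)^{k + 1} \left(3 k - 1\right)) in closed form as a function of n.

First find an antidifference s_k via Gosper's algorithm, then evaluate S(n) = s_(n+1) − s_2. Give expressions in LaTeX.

S(n) = - 4 \left(-2\right)^{n} n - 8

Compute t_(k+1)/t_k: get 2*(-3*k - 2)/(3*k - 1).
A = -2, B = 1, C = k - 1/3.
Solve (-2)·f(k+1) − (1)·f(k) = k - 1/3.
Degrees (0,0,1) ⇒ d ≤ 1.
Solving with deg f ≤ 1: f(k) = -(k - 1)/3.
Get s_k = R·t_k = (-2)**(k + 1)*(1 - k) with R(k) = B(k−1)f(k)/C(k) = -(k - 1)/(3*k - 1).
Δs = (-2)**(k + 1)*(3*k - 1), as required.
s_(n+1) = -(-2)**(n + 2)*n and s_(2) = 8, so S(n) = -4*(-2)**n*n - 8.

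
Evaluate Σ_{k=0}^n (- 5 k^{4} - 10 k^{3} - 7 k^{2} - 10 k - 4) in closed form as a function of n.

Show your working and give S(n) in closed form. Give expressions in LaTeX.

t_(k+1)/t_k = (5*k**4 + 30*k**3 + 67*k**2 + 74*k + 36)/(5*k**4 + 10*k**3 + 7*k**2 + 10*k + 4).
Factor: A=1; B=1; C=k**4 + 2*k**3 + 7*k**2/5 + 2*k + 4/5.
Set up (1)·f(k+1) − (1)·f(k) − (k**4 + 2*k**3 + 7*k**2/5 + 2*k + 4/5) = 0.
Degrees (0,0,4) ⇒ d ≤ 5.
Coefficient equations give f(k) = k**2*(k**3 - k + 4)/5.
So s_k = (B(k−1)f/C)·t_k = (k**2*(k**3 - k + 4)/(5*k**4 + 10*k**3 + 7*k**2 + 10*k + 4))·t_k = k**2*(-k**3 + k - 4).
Δs = -5*k**4 - 10*k**3 - 7*k**2 - 10*k - 4, as required.
Σ_(k=0)^n t_k = s_(n+1) − s_(0) = (-n**5 - 5*n**4 - 9*n**3 - 11*n**2 - 10*n - 4) − (0), i.e. -n**5 - 5*n**4 - 9*n**3 - 11*n**2 - 10*n - 4.

S(n) = - n^{5} - 5 n^{4} - 9 n^{3} - 11 n^{2} - 10 n - 4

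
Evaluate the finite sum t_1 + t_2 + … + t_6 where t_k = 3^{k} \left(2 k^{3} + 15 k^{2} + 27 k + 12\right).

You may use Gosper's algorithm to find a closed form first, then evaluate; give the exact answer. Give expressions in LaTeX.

Σ = 1071618

r(k) = 3*(2*k**3 + 21*k**2 + 63*k + 56)/(2*k**3 + 15*k**2 + 27*k + 12) after simplifying.
So A=3 and B=1, with C=k**3 + 15*k**2/2 + 27*k/2 + 6.
Solve (3)·f(k+1) − (1)·f(k) = k**3 + 15*k**2/2 + 27*k/2 + 6.
deg f ≤ 3 (via 0,0,3).
Solving with deg f ≤ 3: f(k) = k**2*(k + 3)/2.
Certificate R = B(k−1)f/C = k**2*(k + 3)/(2*k**3 + 15*k**2 + 27*k + 12) gives s_k = 3**k*k**2*(k + 3).
s_(k+1) − s_k = 3**k*(2*k**3 + 15*k**2 + 27*k + 12) = t_k.
Σ_(k=1)^(6) t_k = s_(7) − s_(1) = 1071630 − (12) = 1071618.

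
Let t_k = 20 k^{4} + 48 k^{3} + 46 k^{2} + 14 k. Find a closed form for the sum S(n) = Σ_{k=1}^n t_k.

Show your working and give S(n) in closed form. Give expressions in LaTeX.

S(n) = 2 n \left(2 n^{4} + 11 n^{3} + 23 n^{2} + 21 n + 7\right)

t_(k+1)/t_k = (10*k**4 + 64*k**3 + 155*k**2 + 165*k + 64)/(k*(10*k**3 + 24*k**2 + 23*k + 7)).
Factor: A=1; B=1; C=k**4 + 12*k**3/5 + 23*k**2/10 + 7*k/10.
Key eq: (1)·f(k+1) = (1)·f(k) + (k**4 + 12*k**3/5 + 23*k**2/10 + 7*k/10).
deg f ≤ 5 (via 0,0,4).
Solve for f: f(k) = k**2*(k - 1)*(2*k**2 + 3*k + 2)/10 (degree 5 ≤ 5).
So s_k = (B(k−1)f/C)·t_k = (k*(k - 1)*(2*k**2 + 3*k + 2)/(10*k**3 + 24*k**2 + 23*k + 7))·t_k = 2*k**2*(2*k**3 + k**2 - k - 2).
Verify: 2*k*(10*k**3 + 24*k**2 + 23*k + 7) matches t_k.
Σ_(k=1)^n t_k = s_(n+1) − s_(1) = (2*n*(2*n**4 + 11*n**3 + 23*n**2 + 21*n + 7)) − (0), i.e. 2*n*(2*n**4 + 11*n**3 + 23*n**2 + 21*n + 7).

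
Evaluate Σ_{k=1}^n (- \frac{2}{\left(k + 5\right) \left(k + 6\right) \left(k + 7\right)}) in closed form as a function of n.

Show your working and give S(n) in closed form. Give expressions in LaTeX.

t_(k+1)/t_k = (k + 5)/(k + 8).
Take A(k)=k + 5, B(k)=k + 8, C(k)=1.
Key eq: (k + 5)·f(k+1) = (k + 7)·f(k) + (1).
Degrees (1,1,0) ⇒ d ≤ 2.
A polynomial solution: f(k) = k*(k + 11)/60.
So s_k = (B(k−1)f/C)·t_k = (k*(k + 7)*(k + 11)/60)·t_k = k*(-k - 11)/(30*(k + 5)*(k + 6)).
Δs = -2/(k**3 + 18*k**2 + 107*k + 210), as required.
Evaluate: s_(n+1) = (-n**2 - 13*n - 12)/(30*(n**2 + 13*n + 42)); subtract s_(1) = -1/105 ⇒ S(n) = n*(-n - 13)/(42*(n**2 + 13*n + 42)).

S(n) = \frac{n \left(- n - 13\right)}{42 \left(n^{2} + 13 n + 42\right)}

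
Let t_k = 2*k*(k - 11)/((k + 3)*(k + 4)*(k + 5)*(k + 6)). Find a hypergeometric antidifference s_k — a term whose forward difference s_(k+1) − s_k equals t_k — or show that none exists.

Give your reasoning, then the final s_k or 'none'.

t_(k+1)/t_k = (k - 10)*(k + 1)*(k + 3)/(k*(k - 11)*(k + 7)).
Normal form (A,B,C) = (k + 3, k + 7, k**2 - 11*k).
Key eq: (k + 3)·f(k+1) = (k + 6)·f(k) + (k**2 - 11*k).
Bound: deg f ≤ 3.
Coefficient equations give f(k) = -k*(k - 1)*(k + 73)/60.
So s_k = (B(k−1)f/C)·t_k = (-(k - 1)*(k + 6)*(k + 73)/(60*(k - 11)))·t_k = -k*(k**2 + 72*k - 73)/(30*(k + 3)*(k + 4)*(k + 5)).
s_(k+1) − s_k = 2*k*(k - 11)/(k**4 + 18*k**3 + 119*k**2 + 342*k + 360) = t_k.

s_k = -k*(k**2 + 72*k - 73)/(30*(k + 3)*(k + 4)*(k + 5))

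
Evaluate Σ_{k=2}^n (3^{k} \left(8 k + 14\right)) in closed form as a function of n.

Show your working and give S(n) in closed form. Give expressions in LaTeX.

S(n) = 12 \cdot 3^{n} n + 15 \cdot 3^{n} - 81

Step 1: r(k) = 3*(4*k + 11)/(4*k + 7).
Take A(k)=3, B(k)=1, C(k)=k + 7/4.
Solve (3)·f(k+1) − (1)·f(k) = k + 7/4.
d = 1 from the (0,0,1) case.
Match coefficients ⇒ f(k) = (4*k + 1)/8.
So s_k = (B(k−1)f/C)·t_k = ((4*k + 1)/(2*(4*k + 7)))·t_k = 3**k*(4*k + 1).
Verify: 3**k*(8*k + 14) matches t_k.
Telescope: S(n) = s_(n+1) − s_(2) = 3**(n + 1)*(4*n + 5) − (81) = 12*3**n*n + 15*3**n - 81.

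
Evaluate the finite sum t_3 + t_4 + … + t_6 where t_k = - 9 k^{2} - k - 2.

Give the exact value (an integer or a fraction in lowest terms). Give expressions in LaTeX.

Σ = -800

Ratio r(k) = (k + 9*(k + 1)**2 + 3)/(9*k**2 + k + 2).
A = 1, B = 1, C = k**2 + k/9 + 2/9.
Set up (1)·f(k+1) − (1)·f(k) − (k**2 + k/9 + 2/9) = 0.
d = 3 from the (0,0,2) case.
Coefficient equations give f(k) = k*(3*k**2 - 4*k + 3)/9.
So s_k = (B(k−1)f/C)·t_k = (k*(3*k**2 - 4*k + 3)/(9*k**2 + k + 2))·t_k = k*(-3*k**2 + 4*k - 3).
Δs = -9*k**2 - k - 2, as required.
Telescoping: Σ = s_(7) − s_(3) = -854 − (-54) = -800.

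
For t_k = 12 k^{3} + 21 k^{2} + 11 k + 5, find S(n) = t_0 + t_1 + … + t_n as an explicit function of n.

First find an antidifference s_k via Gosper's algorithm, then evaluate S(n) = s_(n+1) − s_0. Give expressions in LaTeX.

Step 1: r(k) = (12*k**3 + 57*k**2 + 89*k + 49)/(12*k**3 + 21*k**2 + 11*k + 5).
Normal form (A,B,C) = (1, 1, k**3 + 7*k**2/4 + 11*k/12 + 5/12).
f must satisfy (1)·f(k+1) − (1)·f(k) = k**3 + 7*k**2/4 + 11*k/12 + 5/12.
From deg A=0, deg B=0, deg C=3: d=4.
Solve for f: f(k) = k*(3*k**3 + k**2 - 2*k + 3)/12 (degree 4 ≤ 4).
Get s_k = R·t_k = k*(3*k**3 + k**2 - 2*k + 3) with R(k) = B(k−1)f(k)/C(k) = k*(3*k**3 + k**2 - 2*k + 3)/(12*k**3 + 21*k**2 + 11*k + 5).
Check: Δs_k = 12*k**3 + 21*k**2 + 11*k + 5. ✓
Evaluate: s_(n+1) = 3*n**4 + 13*n**3 + 19*n**2 + 14*n + 5; subtract s_(0) = 0 ⇒ S(n) = 3*n**4 + 13*n**3 + 19*n**2 + 14*n + 5.

S(n) = 3 n^{4} + 13 n^{3} + 19 n^{2} + 14 n + 5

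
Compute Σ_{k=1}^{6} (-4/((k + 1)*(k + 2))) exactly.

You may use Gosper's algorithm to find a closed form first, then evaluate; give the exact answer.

Σ = -3/2

Compute t_(k+1)/t_k: get (k + 1)/(k + 3).
Gosper form: A/B · C(k+1)/C(k) with A=k + 1, B=k + 3, C=1.
f must satisfy (k + 1)·f(k+1) − (k + 2)·f(k) = 1.
Degrees (1,1,0) ⇒ d ≤ 1.
Solving with deg f ≤ 1: f(k) = k.
Certificate R = B(k−1)f/C = k*(k + 2) gives s_k = -4*k/(k + 1).
s_(k+1) − s_k = -4/(k**2 + 3*k + 2) = t_k.
Evaluate s at k=7 and k=1: -7/2 and -2; difference -3/2.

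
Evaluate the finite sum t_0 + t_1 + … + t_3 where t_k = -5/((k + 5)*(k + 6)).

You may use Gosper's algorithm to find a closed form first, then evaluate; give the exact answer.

Σ = -4/9

Step 1: r(k) = (k + 5)/(k + 7).
So A=k + 5 and B=k + 7, with C=1.
Solve (k + 5)·f(k+1) − (k + 6)·f(k) = 1.
d = 1 from the (1,1,0) case.
Solving with deg f ≤ 1: f(k) = k/5.
Then R = B(k−1)f/C = k*(k + 6)/5, so s_k = R(k)·t_k = -k/(k + 5).
Δs = -5/(k**2 + 11*k + 30), as required.
Σ_(k=0)^(3) t_k = s_(4) − s_(0) = -4/9 − (0) = -4/9.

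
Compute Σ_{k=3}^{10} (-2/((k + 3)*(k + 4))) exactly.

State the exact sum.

Step 1: r(k) = (k + 3)/(k + 5).
Take A(k)=k + 3, B(k)=k + 5, C(k)=1.
Solve (k + 3)·f(k+1) − (k + 4)·f(k) = 1.
From deg A=1, deg B=1, deg C=0: d=1.
Solving with deg f ≤ 1: f(k) = k/3.
Get s_k = R·t_k = -2*k/(3*k + 9) with R(k) = B(k−1)f(k)/C(k) = k*(k + 4)/3.
s_(k+1) − s_k = -2/(k**2 + 7*k + 12) = t_k.
Telescoping: Σ = s_(11) − s_(3) = -11/21 − (-1/3) = -4/21.

Σ = -4/21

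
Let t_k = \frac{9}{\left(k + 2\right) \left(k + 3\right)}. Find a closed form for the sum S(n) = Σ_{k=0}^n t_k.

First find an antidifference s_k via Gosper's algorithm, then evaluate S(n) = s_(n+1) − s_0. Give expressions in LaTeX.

r(k) = (k + 2)/(k + 4) after simplifying.
Normal form (A,B,C) = (k + 2, k + 4, 1).
Key eq: (k + 2)·f(k+1) = (k + 3)·f(k) + (1).
deg f ≤ 1 (via 1,1,0).
Solve for f: f(k) = k/2 (degree 1 ≤ 1).
So s_k = (B(k−1)f/C)·t_k = (k*(k + 3)/2)·t_k = 9*k/(2*(k + 2)).
Check: Δs_k = 9/(k**2 + 5*k + 6). ✓
s_(n+1) = 9*(n + 1)/(2*(n + 3)) and s_(0) = 0, so S(n) = 9*(n + 1)/(2*(n + 3)).

S(n) = \frac{9 \left(n + 1\right)}{2 \left(n + 3\right)}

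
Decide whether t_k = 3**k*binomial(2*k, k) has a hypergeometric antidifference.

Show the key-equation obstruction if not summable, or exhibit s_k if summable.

Compute t_(k+1)/t_k: get 6*(2*k + 1)/(k + 1).
Factor: A=12*k + 6; B=k + 1; C=1.
Set up (12*k + 6)·f(k+1) − (k)·f(k) − (1) = 0.
Bound: deg f ≤ -1.
d = -1 < 0 ⇒ no nonzero polynomial f; not summable.

No — t_k has no hypergeometric antidifference.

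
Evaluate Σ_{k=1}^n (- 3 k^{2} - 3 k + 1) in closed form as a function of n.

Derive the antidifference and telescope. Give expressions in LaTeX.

S(n) = n \left(- n^{2} - 3 n - 1\right)

Step 1: r(k) = (3*k**2 + 9*k + 5)/(3*k**2 + 3*k - 1).
So A=1 and B=1, with C=k**2 + k - 1/3.
Solve (1)·f(k+1) − (1)·f(k) = k**2 + k - 1/3.
Bound: deg f ≤ 3.
Match coefficients ⇒ f(k) = k*(k**2 - 2)/3.
Get s_k = R·t_k = k*(2 - k**2) with R(k) = B(k−1)f(k)/C(k) = k*(k**2 - 2)/(3*k**2 + 3*k - 1).
Verify: -3*k**2 - 3*k + 1 matches t_k.
Σ_(k=1)^n t_k = s_(n+1) − s_(1) = (-n**3 - 3*n**2 - n + 1) − (1), i.e. n*(-n**2 - 3*n - 1).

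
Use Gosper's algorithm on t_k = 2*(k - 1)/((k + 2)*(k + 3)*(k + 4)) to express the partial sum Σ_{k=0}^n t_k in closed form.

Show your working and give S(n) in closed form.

t_(k+1)/t_k = k*(k + 2)/((k - 1)*(k + 5)).
Normal form (A,B,C) = (k + 2, k + 5, k - 1).
f must satisfy (k + 2)·f(k+1) − (k + 4)·f(k) = k - 1.
Bound: deg f ≤ 2.
Solve for f: f(k) = k*(k - 7)/12 (degree 2 ≤ 2).
R(k) = B(k−1)·f(k)/C(k) = k*(k - 7)*(k + 4)/(12*(k - 1)); s_k = R·t_k = k*(k - 7)/(6*(k + 2)*(k + 3)).
Δs = 2*(k - 1)/(k**3 + 9*k**2 + 26*k + 24), as required.
s_(n+1) = (n**2 - 5*n - 6)/(6*(n**2 + 7*n + 12)) and s_(0) = 0, so S(n) = (n**2 - 5*n - 6)/(6*(n**2 + 7*n + 12)).

S(n) = (n**2 - 5*n - 6)/(6*(n**2 + 7*n + 12))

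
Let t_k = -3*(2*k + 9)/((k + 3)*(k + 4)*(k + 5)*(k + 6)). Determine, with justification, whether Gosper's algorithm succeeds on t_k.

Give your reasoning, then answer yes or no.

Yes. s_k = k*(-k - 8)/(5*(k**2 + 8*k + 15)).

Step 1: r(k) = (k + 3)*(2*k + 11)/((k + 7)*(2*k + 9)).
Normal form (A,B,C) = (k + 3, k + 7, k + 9/2).
Solve (k + 3)·f(k+1) − (k + 6)·f(k) = k + 9/2.
d = 3 from the (1,1,1) case.
Coefficient equations give f(k) = k*(k + 4)*(k + 8)/30.
Get s_k = R·t_k = k*(-k - 8)/(5*(k**2 + 8*k + 15)) with R(k) = B(k−1)f(k)/C(k) = k*(k + 4)*(k + 6)*(k + 8)/(15*(2*k + 9)).
s_(k+1) − s_k = 3*(-2*k - 9)/(k**4 + 18*k**3 + 119*k**2 + 342*k + 360) = t_k.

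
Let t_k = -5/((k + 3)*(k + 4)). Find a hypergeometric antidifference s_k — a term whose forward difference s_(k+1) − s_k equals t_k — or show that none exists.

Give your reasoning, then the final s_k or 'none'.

s_k = -5*k/(3*k + 9)

t_(k+1)/t_k = (k + 3)/(k + 5).
Factor: A=k + 3; B=k + 5; C=1.
Set up (k + 3)·f(k+1) − (k + 4)·f(k) − (1) = 0.
Bound: deg f ≤ 1.
Match coefficients ⇒ f(k) = k/3.
Get s_k = R·t_k = -5*k/(3*k + 9) with R(k) = B(k−1)f(k)/C(k) = k*(k + 4)/3.
Verify: -5/(k**2 + 7*k + 12) matches t_k.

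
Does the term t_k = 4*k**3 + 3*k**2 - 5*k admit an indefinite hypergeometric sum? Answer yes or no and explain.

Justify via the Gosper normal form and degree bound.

Step 1: r(k) = (4*k**3 + 15*k**2 + 13*k + 2)/(k*(4*k**2 + 3*k - 5)).
A = 1, B = 1, C = k**3 + 3*k**2/4 - 5*k/4.
Set up (1)·f(k+1) − (1)·f(k) − (k**3 + 3*k**2/4 - 5*k/4) = 0.
d = 4 from the (0,0,3) case.
Solve for f: f(k) = k*(k - 1)*(k**2 - 3)/4 (degree 4 ≤ 4).
R(k) = B(k−1)·f(k)/C(k) = (k - 1)*(k**2 - 3)/(4*k**2 + 3*k - 5); s_k = R·t_k = k*(k**3 - k**2 - 3*k + 3).
Δs = k*(4*k**2 + 3*k - 5), as required.

Yes. s_k = k*(k**3 - k**2 - 3*k + 3).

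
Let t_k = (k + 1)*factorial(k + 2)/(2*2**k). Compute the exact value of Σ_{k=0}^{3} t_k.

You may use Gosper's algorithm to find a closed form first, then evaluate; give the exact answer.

Σ = 43

Ratio r(k) = (k + 2)*(k + 3)/(2*(k + 1)).
Gosper form: A/B · C(k+1)/C(k) with A=k/2 + 3/2, B=1, C=k + 1.
f must satisfy (k/2 + 3/2)·f(k+1) − (1)·f(k) = k + 1.
Bound: deg f ≤ 0.
Solving with deg f ≤ 0: f(k) = 2.
So s_k = (B(k−1)f/C)·t_k = (2/(k + 1))·t_k = factorial(k + 2)/2**k.
Δs = (k + 1)*factorial(k + 2)/(2*2**k), as required.
Sum = s_(4) − s_(0); s_(4) = 45, s_(0) = 2 ⇒ 43.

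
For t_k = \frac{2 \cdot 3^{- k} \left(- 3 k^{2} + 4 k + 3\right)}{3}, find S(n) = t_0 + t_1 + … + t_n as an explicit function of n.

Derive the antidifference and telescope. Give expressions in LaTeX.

S(n) = 2 + 3^{- n} n^{2} + \frac{5 \cdot 3^{- n} n}{3}

The ratio is (3*k**2 + 2*k - 4)/(3*(3*k**2 - 4*k - 3)).
Gosper form: A/B · C(k+1)/C(k) with A=1/3, B=1, C=k**2 - 4*k/3 - 1.
Need (1/3)·f(k+1) − (1)·f(k) = k**2 - 4*k/3 - 1.
d = 2 from the (0,0,2) case.
Match coefficients ⇒ f(k) = -(k - 1)*(3*k + 2)/2.
Then R = B(k−1)f/C = -3*(k - 1)*(3*k + 2)/(2*(3*k**2 - 4*k - 3)), so s_k = R(k)·t_k = (3*k**2 - k - 2)/3**k.
Δs = 2*(-3*k**2 + 4*k + 3)/(3*3**k), as required.
Σ_(k=0)^n t_k = s_(n+1) − s_(0) = (3**(-n - 1)*n*(3*n + 5)) − (-2), i.e. 2 + n**2/3**n + 5*n/(3*3**n).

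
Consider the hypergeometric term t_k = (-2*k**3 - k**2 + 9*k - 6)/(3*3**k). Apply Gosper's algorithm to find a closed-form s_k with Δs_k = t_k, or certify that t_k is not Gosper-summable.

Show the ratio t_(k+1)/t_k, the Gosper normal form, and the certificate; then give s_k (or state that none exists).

Step 1: r(k) = k*(2*k**2 + 7*k - 1)/(3*(2*k**3 + k**2 - 9*k + 6)).
Factor: A=1/3; B=1; C=k**3 + k**2/2 - 9*k/2 + 3.
Need (1/3)·f(k+1) − (1)·f(k) = k**3 + k**2/2 - 9*k/2 + 3.
deg f ≤ 3 (via 0,0,3).
Coefficient equations give f(k) = -3*(k**3 + 2*k**2 - k + 4)/2.
R(k) = B(k−1)·f(k)/C(k) = -3*(k**3 + 2*k**2 - k + 4)/((k - 1)*(2*k**2 + 3*k - 6)); s_k = R·t_k = (k**3 + 2*k**2 - k + 4)/3**k.
s_(k+1) − s_k = (-2*k**3 - k**2 + 9*k - 6)/(3*3**k) = t_k.

s_k = (k**3 + 2*k**2 - k + 4)/3**k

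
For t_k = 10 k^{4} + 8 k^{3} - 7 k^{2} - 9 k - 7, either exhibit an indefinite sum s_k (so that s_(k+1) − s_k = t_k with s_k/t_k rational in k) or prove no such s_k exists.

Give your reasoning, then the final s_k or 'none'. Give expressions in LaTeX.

s_k = k \left(2 k^{4} - 3 k^{3} - 3 k^{2} + k - 4\right)

t_(k+1)/t_k = (10*k**4 + 48*k**3 + 77*k**2 + 41*k - 5)/(10*k**4 + 8*k**3 - 7*k**2 - 9*k - 7).
Take A(k)=1, B(k)=1, C(k)=k**4 + 4*k**3/5 - 7*k**2/10 - 9*k/10 - 7/10.
f must satisfy (1)·f(k+1) − (1)·f(k) = k**4 + 4*k**3/5 - 7*k**2/10 - 9*k/10 - 7/10.
deg f ≤ 5 (via 0,0,4).
A polynomial solution: f(k) = k*(2*k**4 - 3*k**3 - 3*k**2 + k - 4)/10.
R(k) = B(k−1)·f(k)/C(k) = k*(2*k**4 - 3*k**3 - 3*k**2 + k - 4)/(10*k**4 + 8*k**3 - 7*k**2 - 9*k - 7); s_k = R·t_k = k*(2*k**4 - 3*k**3 - 3*k**2 + k - 4).
Check: Δs_k = 10*k**4 + 8*k**3 - 7*k**2 - 9*k - 7. ✓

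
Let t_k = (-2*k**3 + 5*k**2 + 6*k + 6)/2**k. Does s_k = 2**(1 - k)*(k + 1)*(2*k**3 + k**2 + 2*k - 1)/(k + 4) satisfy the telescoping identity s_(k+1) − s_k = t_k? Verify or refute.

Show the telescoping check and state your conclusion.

s_(k+1) = (k + 2)*(2*k + 2*(k + 1)**3 + (k + 1)**2 + 1)/(2**k*(k + 5))
s_(k+1) − s_k = (-2*k**5 - 7*k**4 + 32*k**3 + 88*k**2 + 96*k + 42)/(2**k*(k**2 + 9*k + 20))
(s_(k+1) − s_k) − t_k = 3*(2*k**4 + 7*k**3 - 24*k**2 - 26*k - 26)/(2**k*(k**2 + 9*k + 20))

Invalid: residual 3*(2*k**4 + 7*k**3 - 24*k**2 - 26*k - 26)/(2**k*(k**2 + 9*k + 20)) ≠ 0.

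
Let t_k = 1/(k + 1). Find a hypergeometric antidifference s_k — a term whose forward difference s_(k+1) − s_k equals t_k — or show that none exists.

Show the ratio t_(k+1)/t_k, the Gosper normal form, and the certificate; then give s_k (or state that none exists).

Compute t_(k+1)/t_k: get (k + 1)/(k + 2).
So A=k + 1 and B=k + 2, with C=1.
Solve (k + 1)·f(k+1) − (k + 1)·f(k) = 1.
Bound: deg f ≤ 0.
Put f(k) = c0: A·f(k+1) − B(k−1)·f(k) − C = -1; need -1 = 0 — inconsistent ⇒ no f, not summable.

no hypergeometric antidifference exists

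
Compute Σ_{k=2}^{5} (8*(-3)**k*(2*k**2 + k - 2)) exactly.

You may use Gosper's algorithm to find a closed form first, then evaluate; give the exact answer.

Ratio r(k) = 3*(-k - 2*(k + 1)**2 + 1)/(2*k**2 + k - 2).
Normal form (A,B,C) = (-3, 1, k**2 + k/2 - 1).
Need (-3)·f(k+1) − (1)·f(k) = k**2 + k/2 - 1.
deg f ≤ 2 (via 0,0,2).
Solving with deg f ≤ 2: f(k) = -(k**2 - k - 1)/4.
Then R = B(k−1)f/C = -(k**2 - k - 1)/(2*(2*k**2 + k - 2)), so s_k = R(k)·t_k = 4*(-3)**k*(-k**2 + k + 1).
Δs = 8*(-3)**k*(2*k**2 + k - 2), as required.
Evaluate s at k=6 and k=2: -84564 and -36; difference -84528.

Σ = -84528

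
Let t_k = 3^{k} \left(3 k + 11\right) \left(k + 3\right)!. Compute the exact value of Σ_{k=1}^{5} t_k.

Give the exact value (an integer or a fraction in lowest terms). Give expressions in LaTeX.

Step 1: r(k) = 3*(k + 4)*(3*k + 14)/(3*k + 11).
Normal form (A,B,C) = (3*k + 12, 1, k + 11/3).
Need (3*k + 12)·f(k+1) − (1)·f(k) = k + 11/3.
Bound: deg f ≤ 0.
Match coefficients ⇒ f(k) = 1/3.
Then R = B(k−1)f/C = 1/(3*k + 11), so s_k = R(k)·t_k = 3**k*factorial(k + 3).
Verify: 3**k*(3*k + 11)*factorial(k + 3) matches t_k.
Σ_(k=1)^(5) t_k = s_(6) − s_(1) = 264539520 − (72) = 264539448.

Σ = 264539448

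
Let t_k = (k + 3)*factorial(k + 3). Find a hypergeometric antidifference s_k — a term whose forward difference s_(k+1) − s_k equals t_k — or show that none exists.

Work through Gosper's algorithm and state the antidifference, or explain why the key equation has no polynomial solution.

s_k = factorial(k + 3)

The ratio is (k + 4)**2/(k + 3).
Factor: A=k + 4; B=1; C=k + 3.
Need (k + 4)·f(k+1) − (1)·f(k) = k + 3.
d = 0 from the (1,0,1) case.
Match coefficients ⇒ f(k) = 1.
So s_k = (B(k−1)f/C)·t_k = (1/(k + 3))·t_k = factorial(k + 3).
Δs = (k + 3)*factorial(k + 3), as required.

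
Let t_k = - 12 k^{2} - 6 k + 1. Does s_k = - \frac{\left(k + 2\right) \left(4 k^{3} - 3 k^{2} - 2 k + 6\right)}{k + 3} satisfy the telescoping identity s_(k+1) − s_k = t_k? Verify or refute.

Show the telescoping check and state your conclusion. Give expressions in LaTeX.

Invalid: residual \frac{8 k^{3} + 45 k^{2} + 19 k - 9}{k^{2} + 7 k + 12} ≠ 0.

s_(k+1) = (k + 3)*(2*k - 4*(k + 1)**3 + 3*(k + 1)**2 - 4)/(k + 4)
s_(k+1) − s_k = (-12*k**4 - 82*k**3 - 140*k**2 - 46*k + 3)/(k**2 + 7*k + 12)
(s_(k+1) − s_k) − t_k = (8*k**3 + 45*k**2 + 19*k - 9)/(k**2 + 7*k + 12)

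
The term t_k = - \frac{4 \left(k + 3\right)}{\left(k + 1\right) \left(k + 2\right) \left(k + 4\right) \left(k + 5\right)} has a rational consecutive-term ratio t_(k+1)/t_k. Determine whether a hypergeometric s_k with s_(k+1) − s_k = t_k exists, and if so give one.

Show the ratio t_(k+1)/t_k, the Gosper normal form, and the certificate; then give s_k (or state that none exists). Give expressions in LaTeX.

s_k = \frac{k \left(- k - 5\right)}{2 \left(k^{2} + 5 k + 4\right)}

Compute t_(k+1)/t_k: get (k + 1)*(k + 4)**2/((k + 3)**2*(k + 6)).
Take A(k)=k + 1, B(k)=k + 6, C(k)=k**2 + 6*k + 9.
f must satisfy (k + 1)·f(k+1) − (k + 5)·f(k) = k**2 + 6*k + 9.
d = 4 from the (1,1,2) case.
Match coefficients ⇒ f(k) = k*(k + 2)*(k + 3)*(k + 5)/8.
Certificate R = B(k−1)f/C = k*(k + 2)*(k + 5)**2/(8*(k + 3)) gives s_k = k*(-k - 5)/(2*(k**2 + 5*k + 4)).
s_(k+1) − s_k = 4*(-k - 3)/(k**4 + 12*k**3 + 49*k**2 + 78*k + 40) = t_k.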